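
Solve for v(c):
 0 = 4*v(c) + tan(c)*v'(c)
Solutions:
 v(c) = C1/sin(c)^4


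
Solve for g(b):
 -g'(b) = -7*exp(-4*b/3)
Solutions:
 g(b) = C1 - 21*exp(-4*b/3)/4


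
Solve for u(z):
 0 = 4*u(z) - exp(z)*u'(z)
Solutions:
 u(z) = C1*exp(-4*exp(-z))


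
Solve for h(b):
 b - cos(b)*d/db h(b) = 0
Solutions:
 h(b) = C1 + Integral(b/cos(b), b)


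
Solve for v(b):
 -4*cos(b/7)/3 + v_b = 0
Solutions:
 v(b) = C1 + 28*sin(b/7)/3


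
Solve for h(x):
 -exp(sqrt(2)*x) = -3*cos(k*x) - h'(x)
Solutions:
 h(x) = C1 + sqrt(2)*exp(sqrt(2)*x)/2 - 3*sin(k*x)/k


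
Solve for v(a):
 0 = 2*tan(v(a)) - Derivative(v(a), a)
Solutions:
 v(a) = pi - asin(C1*exp(2*a))
 v(a) = asin(C1*exp(2*a))


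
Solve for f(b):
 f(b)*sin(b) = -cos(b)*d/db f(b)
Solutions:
 f(b) = C1*cos(b)


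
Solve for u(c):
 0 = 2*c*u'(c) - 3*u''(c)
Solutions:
 u(c) = C1 + C2*erfi(sqrt(3)*c/3)


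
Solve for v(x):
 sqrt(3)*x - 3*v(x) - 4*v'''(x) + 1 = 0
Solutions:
 v(x) = C3*exp(-6^(1/3)*x/2) + sqrt(3)*x/3 + (C1*sin(2^(1/3)*3^(5/6)*x/4) + C2*cos(2^(1/3)*3^(5/6)*x/4))*exp(6^(1/3)*x/4) + 1/3


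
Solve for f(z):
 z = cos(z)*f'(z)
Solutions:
 f(z) = C1 + Integral(z/cos(z), z)


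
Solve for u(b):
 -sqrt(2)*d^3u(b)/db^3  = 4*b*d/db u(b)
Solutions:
 u(b) = C1 + Integral(C2*airyai(-sqrt(2)*b) + C3*airybi(-sqrt(2)*b), b)


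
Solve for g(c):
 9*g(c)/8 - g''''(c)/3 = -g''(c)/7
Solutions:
 g(c) = C1*exp(-sqrt(21)*c*sqrt(2 + sqrt(298))/14) + C2*exp(sqrt(21)*c*sqrt(2 + sqrt(298))/14) + C3*sin(sqrt(21)*c*sqrt(-2 + sqrt(298))/14) + C4*cos(sqrt(21)*c*sqrt(-2 + sqrt(298))/14)


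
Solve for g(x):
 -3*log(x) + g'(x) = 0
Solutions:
 g(x) = C1 + 3*x*log(x) - 3*x


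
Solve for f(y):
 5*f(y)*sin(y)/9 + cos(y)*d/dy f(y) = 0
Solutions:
 f(y) = C1*cos(y)^(5/9)


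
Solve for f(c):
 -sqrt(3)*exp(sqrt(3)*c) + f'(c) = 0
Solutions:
 f(c) = C1 + exp(sqrt(3)*c)


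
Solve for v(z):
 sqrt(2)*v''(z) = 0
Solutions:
 v(z) = C1 + C2*z


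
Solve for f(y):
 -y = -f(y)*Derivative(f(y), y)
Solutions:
 f(y) = -sqrt(C1 + y^2)
 f(y) = sqrt(C1 + y^2)


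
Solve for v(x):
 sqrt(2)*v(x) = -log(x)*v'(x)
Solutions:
 v(x) = C1*exp(-sqrt(2)*li(x))


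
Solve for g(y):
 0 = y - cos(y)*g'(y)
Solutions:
 g(y) = C1 + Integral(y/cos(y), y)


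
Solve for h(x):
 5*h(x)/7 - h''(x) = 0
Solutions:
 h(x) = C1*exp(-sqrt(35)*x/7) + C2*exp(sqrt(35)*x/7)


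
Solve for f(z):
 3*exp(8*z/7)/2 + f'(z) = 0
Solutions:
 f(z) = C1 - 21*exp(8*z/7)/16


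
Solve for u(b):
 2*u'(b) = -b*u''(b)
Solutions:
 u(b) = C1 + C2/b


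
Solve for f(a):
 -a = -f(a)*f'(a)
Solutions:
 f(a) = -sqrt(C1 + a^2)
 f(a) = sqrt(C1 + a^2)


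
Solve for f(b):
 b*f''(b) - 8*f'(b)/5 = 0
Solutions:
 f(b) = C1 + C2*b^(13/5)


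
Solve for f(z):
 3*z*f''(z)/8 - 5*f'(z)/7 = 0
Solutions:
 f(z) = C1 + C2*z^(61/21)


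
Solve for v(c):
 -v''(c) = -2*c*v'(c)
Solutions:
 v(c) = C1 + C2*erfi(c)


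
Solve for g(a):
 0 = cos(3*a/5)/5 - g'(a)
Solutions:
 g(a) = C1 + sin(3*a/5)/3


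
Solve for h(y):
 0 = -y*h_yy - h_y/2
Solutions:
 h(y) = C1 + C2*sqrt(y)


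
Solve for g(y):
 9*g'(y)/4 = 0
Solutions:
 g(y) = C1


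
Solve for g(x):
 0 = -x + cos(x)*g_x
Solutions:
 g(x) = C1 + Integral(x/cos(x), x)


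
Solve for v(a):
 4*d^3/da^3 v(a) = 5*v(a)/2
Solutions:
 v(a) = C3*exp(5^(1/3)*a/2) + (C1*sin(sqrt(3)*5^(1/3)*a/4) + C2*cos(sqrt(3)*5^(1/3)*a/4))*exp(-5^(1/3)*a/4)


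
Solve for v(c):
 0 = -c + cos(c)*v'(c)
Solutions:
 v(c) = C1 + Integral(c/cos(c), c)


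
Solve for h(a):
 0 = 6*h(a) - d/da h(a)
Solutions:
 h(a) = C1*exp(6*a)


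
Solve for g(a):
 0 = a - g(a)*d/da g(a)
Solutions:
 g(a) = -sqrt(C1 + a^2)
 g(a) = sqrt(C1 + a^2)


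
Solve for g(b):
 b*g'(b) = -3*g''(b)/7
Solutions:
 g(b) = C1 + C2*erf(sqrt(42)*b/6)


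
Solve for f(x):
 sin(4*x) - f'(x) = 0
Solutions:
 f(x) = C1 - cos(4*x)/4


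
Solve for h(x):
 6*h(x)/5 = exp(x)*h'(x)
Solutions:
 h(x) = C1*exp(-6*exp(-x)/5)


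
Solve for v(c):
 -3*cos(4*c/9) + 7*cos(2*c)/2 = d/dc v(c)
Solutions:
 v(c) = C1 - 27*sin(4*c/9)/4 + 7*sin(2*c)/4


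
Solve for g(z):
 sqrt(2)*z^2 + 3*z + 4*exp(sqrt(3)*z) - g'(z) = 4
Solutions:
 g(z) = C1 + sqrt(2)*z^3/3 + 3*z^2/2 - 4*z + 4*sqrt(3)*exp(sqrt(3)*z)/3


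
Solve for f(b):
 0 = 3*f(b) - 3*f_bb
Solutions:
 f(b) = C1*exp(-b) + C2*exp(b)


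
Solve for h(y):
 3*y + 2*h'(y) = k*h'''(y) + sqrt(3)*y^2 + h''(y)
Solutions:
 h(y) = C1 + C2*exp(y*(sqrt(8*k + 1) - 1)/(2*k)) + C3*exp(-y*(sqrt(8*k + 1) + 1)/(2*k)) + sqrt(3)*k*y/2 + sqrt(3)*y^3/6 - 3*y^2/4 + sqrt(3)*y^2/4 - 3*y/4 + sqrt(3)*y/4


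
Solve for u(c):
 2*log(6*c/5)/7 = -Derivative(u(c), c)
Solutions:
 u(c) = C1 - 2*c*log(c)/7 - 2*c*log(6)/7 + 2*c/7 + 2*c*log(5)/7


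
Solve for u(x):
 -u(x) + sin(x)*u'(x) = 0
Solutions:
 u(x) = C1*sqrt(cos(x) - 1)/sqrt(cos(x) + 1)


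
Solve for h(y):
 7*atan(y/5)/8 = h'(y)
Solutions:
 h(y) = C1 + 7*y*atan(y/5)/8 - 35*log(y^2 + 25)/16


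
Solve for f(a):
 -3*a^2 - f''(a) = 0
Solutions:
 f(a) = C1 + C2*a - a^4/4


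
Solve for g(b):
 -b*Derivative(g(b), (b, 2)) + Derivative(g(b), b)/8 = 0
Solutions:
 g(b) = C1 + C2*b^(9/8)


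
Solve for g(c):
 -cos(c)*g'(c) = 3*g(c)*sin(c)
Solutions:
 g(c) = C1*cos(c)^3


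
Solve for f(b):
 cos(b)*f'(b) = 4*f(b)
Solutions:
 f(b) = C1*(sin(b)^2 + 2*sin(b) + 1)/(sin(b)^2 - 2*sin(b) + 1)


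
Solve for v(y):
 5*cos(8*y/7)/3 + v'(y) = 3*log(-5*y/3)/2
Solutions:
 v(y) = C1 + 3*y*log(-y)/2 - 2*y*log(3) - 3*y/2 + y*log(15)/2 + y*log(5) - 35*sin(8*y/7)/24


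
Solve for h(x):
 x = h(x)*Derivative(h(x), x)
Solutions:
 h(x) = -sqrt(C1 + x^2)
 h(x) = sqrt(C1 + x^2)


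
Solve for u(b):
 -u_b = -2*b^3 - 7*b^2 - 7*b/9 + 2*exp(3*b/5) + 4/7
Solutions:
 u(b) = C1 + b^4/2 + 7*b^3/3 + 7*b^2/18 - 4*b/7 - 10*exp(3*b/5)/3


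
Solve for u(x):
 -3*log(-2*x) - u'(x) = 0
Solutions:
 u(x) = C1 - 3*x*log(-x) + 3*x*(1 - log(2))


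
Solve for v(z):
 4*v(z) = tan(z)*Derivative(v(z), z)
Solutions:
 v(z) = C1*sin(z)^4


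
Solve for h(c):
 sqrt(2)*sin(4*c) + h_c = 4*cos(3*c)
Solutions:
 h(c) = C1 + 4*sin(3*c)/3 + sqrt(2)*cos(4*c)/4


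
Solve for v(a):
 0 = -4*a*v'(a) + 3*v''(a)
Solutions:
 v(a) = C1 + C2*erfi(sqrt(6)*a/3)


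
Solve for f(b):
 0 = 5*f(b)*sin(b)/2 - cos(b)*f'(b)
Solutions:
 f(b) = C1/cos(b)^(5/2)


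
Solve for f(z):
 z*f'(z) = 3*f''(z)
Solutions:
 f(z) = C1 + C2*erfi(sqrt(6)*z/6)


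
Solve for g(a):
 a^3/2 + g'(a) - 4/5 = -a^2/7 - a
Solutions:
 g(a) = C1 - a^4/8 - a^3/21 - a^2/2 + 4*a/5


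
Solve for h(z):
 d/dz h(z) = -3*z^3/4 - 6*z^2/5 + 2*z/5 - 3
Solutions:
 h(z) = C1 - 3*z^4/16 - 2*z^3/5 + z^2/5 - 3*z


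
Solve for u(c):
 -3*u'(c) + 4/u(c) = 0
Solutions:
 u(c) = -sqrt(C1 + 24*c)/3
 u(c) = sqrt(C1 + 24*c)/3


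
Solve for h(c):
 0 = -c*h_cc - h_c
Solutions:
 h(c) = C1 + C2*log(c)


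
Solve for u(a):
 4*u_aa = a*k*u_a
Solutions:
 u(a) = Piecewise((-sqrt(2)*sqrt(pi)*C1*erf(sqrt(2)*a*sqrt(-k)/4)/sqrt(-k) - C2, (k > 0) | (k < 0)), (-C1*a - C2, True))


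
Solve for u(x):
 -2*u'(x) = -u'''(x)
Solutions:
 u(x) = C1 + C2*exp(-sqrt(2)*x) + C3*exp(sqrt(2)*x)


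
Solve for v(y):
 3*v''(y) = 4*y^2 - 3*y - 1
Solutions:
 v(y) = C1 + C2*y + y^4/9 - y^3/6 - y^2/6


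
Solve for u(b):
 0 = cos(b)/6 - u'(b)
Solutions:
 u(b) = C1 + sin(b)/6


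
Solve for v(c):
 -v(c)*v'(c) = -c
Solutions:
 v(c) = -sqrt(C1 + c^2)
 v(c) = sqrt(C1 + c^2)


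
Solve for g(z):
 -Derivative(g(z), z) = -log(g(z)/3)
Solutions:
 Integral(1/(-log(_y) + log(3)), (_y, g(z))) = C1 - z


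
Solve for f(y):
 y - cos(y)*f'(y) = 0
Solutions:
 f(y) = C1 + Integral(y/cos(y), y)


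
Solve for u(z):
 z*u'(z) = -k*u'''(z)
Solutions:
 u(z) = C1 + Integral(C2*airyai(z*(-1/k)^(1/3)) + C3*airybi(z*(-1/k)^(1/3)), z)


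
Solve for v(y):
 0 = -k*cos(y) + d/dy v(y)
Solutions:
 v(y) = C1 + k*sin(y)


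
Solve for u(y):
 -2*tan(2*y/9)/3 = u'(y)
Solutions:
 u(y) = C1 + 3*log(cos(2*y/9))


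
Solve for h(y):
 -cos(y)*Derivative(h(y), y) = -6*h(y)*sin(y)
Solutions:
 h(y) = C1/cos(y)^6


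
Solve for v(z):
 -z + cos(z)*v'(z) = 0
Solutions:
 v(z) = C1 + Integral(z/cos(z), z)


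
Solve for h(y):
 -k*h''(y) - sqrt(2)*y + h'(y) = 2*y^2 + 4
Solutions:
 h(y) = C1 + C2*exp(y/k) + 4*k^2*y + 2*k*y^2 + sqrt(2)*k*y + 2*y^3/3 + sqrt(2)*y^2/2 + 4*y


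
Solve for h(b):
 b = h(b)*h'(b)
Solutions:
 h(b) = -sqrt(C1 + b^2)
 h(b) = sqrt(C1 + b^2)


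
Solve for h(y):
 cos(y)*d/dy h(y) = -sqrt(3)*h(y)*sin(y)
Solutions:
 h(y) = C1*cos(y)^(sqrt(3))


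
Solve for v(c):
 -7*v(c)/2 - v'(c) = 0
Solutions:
 v(c) = C1*exp(-7*c/2)


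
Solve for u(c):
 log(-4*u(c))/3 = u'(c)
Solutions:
 -3*Integral(1/(log(-_y) + 2*log(2)), (_y, u(c))) = C1 - c


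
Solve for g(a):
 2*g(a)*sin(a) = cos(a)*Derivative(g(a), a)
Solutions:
 g(a) = C1/cos(a)^2


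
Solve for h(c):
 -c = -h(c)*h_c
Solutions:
 h(c) = -sqrt(C1 + c^2)
 h(c) = sqrt(C1 + c^2)


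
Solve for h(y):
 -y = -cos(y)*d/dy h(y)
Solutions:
 h(y) = C1 + Integral(y/cos(y), y)


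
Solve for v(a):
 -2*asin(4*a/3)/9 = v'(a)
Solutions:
 v(a) = C1 - 2*a*asin(4*a/3)/9 - sqrt(9 - 16*a^2)/18


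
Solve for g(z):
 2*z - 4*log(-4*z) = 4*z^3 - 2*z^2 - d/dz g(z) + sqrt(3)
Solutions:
 g(z) = C1 + z^4 - 2*z^3/3 - z^2 + 4*z*log(-z) + z*(-4 + sqrt(3) + 8*log(2))


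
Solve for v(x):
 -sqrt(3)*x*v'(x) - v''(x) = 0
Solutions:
 v(x) = C1 + C2*erf(sqrt(2)*3^(1/4)*x/2)


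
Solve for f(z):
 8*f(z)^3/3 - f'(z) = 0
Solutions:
 f(z) = -sqrt(6)*sqrt(-1/(C1 + 8*z))/2
 f(z) = sqrt(6)*sqrt(-1/(C1 + 8*z))/2


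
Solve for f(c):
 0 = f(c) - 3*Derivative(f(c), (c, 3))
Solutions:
 f(c) = C3*exp(3^(2/3)*c/3) + (C1*sin(3^(1/6)*c/2) + C2*cos(3^(1/6)*c/2))*exp(-3^(2/3)*c/6)


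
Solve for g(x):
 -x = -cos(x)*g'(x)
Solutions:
 g(x) = C1 + Integral(x/cos(x), x)


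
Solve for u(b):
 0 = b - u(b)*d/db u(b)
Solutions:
 u(b) = -sqrt(C1 + b^2)
 u(b) = sqrt(C1 + b^2)


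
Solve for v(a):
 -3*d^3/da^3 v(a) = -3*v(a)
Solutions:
 v(a) = C3*exp(a) + (C1*sin(sqrt(3)*a/2) + C2*cos(sqrt(3)*a/2))*exp(-a/2)


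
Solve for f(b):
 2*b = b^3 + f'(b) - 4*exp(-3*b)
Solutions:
 f(b) = C1 - b^4/4 + b^2 - 4*exp(-3*b)/3


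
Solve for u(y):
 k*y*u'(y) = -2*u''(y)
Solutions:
 u(y) = Piecewise((-sqrt(pi)*C1*erf(sqrt(k)*y/2)/sqrt(k) - C2, (k > 0) | (k < 0)), (-C1*y - C2, True))


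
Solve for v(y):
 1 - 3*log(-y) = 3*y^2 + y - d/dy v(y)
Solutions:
 v(y) = C1 + y^3 + y^2/2 + 3*y*log(-y) - 4*y


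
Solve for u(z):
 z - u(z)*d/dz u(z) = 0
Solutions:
 u(z) = -sqrt(C1 + z^2)
 u(z) = sqrt(C1 + z^2)


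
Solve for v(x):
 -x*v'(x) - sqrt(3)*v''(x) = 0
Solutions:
 v(x) = C1 + C2*erf(sqrt(2)*3^(3/4)*x/6)


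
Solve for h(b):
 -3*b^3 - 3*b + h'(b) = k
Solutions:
 h(b) = C1 + 3*b^4/4 + 3*b^2/2 + b*k


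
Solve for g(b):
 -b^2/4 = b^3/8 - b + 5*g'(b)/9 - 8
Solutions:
 g(b) = C1 - 9*b^4/160 - 3*b^3/20 + 9*b^2/10 + 72*b/5


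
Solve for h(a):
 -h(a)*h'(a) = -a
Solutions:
 h(a) = -sqrt(C1 + a^2)
 h(a) = sqrt(C1 + a^2)


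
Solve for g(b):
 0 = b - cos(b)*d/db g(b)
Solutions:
 g(b) = C1 + Integral(b/cos(b), b)


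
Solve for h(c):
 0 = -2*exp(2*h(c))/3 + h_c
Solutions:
 h(c) = log(-1/(C1 + 2*c))/2 - log(2) + log(6)/2
 h(c) = log(-sqrt(-1/(C1 + 2*c))) - log(2) + log(6)/2


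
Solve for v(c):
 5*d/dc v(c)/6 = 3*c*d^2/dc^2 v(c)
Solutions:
 v(c) = C1 + C2*c^(23/18)


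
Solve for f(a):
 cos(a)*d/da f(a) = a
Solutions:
 f(a) = C1 + Integral(a/cos(a), a)


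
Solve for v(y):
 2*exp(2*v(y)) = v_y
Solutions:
 v(y) = log(-sqrt(-1/(C1 + 2*y))) - log(2)/2
 v(y) = log(-1/(C1 + 2*y))/2 - log(2)/2


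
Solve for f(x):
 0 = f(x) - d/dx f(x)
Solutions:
 f(x) = C1*exp(x)


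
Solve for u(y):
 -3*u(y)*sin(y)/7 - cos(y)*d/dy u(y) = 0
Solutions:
 u(y) = C1*cos(y)^(3/7)


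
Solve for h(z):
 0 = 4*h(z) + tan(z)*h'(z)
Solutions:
 h(z) = C1/sin(z)^4


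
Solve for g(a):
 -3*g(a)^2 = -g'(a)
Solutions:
 g(a) = -1/(C1 + 3*a)


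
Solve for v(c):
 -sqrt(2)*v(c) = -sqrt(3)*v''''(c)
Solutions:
 v(c) = C1*exp(-2^(1/8)*3^(7/8)*c/3) + C2*exp(2^(1/8)*3^(7/8)*c/3) + C3*sin(2^(1/8)*3^(7/8)*c/3) + C4*cos(2^(1/8)*3^(7/8)*c/3)


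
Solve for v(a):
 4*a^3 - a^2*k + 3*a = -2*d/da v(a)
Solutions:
 v(a) = C1 - a^4/2 + a^3*k/6 - 3*a^2/4


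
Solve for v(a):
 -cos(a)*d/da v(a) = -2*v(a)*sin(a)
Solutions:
 v(a) = C1/cos(a)^2


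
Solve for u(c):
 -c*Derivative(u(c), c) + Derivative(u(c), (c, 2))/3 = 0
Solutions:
 u(c) = C1 + C2*erfi(sqrt(6)*c/2)


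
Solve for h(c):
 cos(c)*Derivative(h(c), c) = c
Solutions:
 h(c) = C1 + Integral(c/cos(c), c)


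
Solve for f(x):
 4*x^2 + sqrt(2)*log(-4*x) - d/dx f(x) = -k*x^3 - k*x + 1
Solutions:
 f(x) = C1 + k*x^4/4 + k*x^2/2 + 4*x^3/3 + sqrt(2)*x*log(-x) + x*(-sqrt(2) - 1 + 2*sqrt(2)*log(2))


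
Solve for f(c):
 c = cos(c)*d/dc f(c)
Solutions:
 f(c) = C1 + Integral(c/cos(c), c)


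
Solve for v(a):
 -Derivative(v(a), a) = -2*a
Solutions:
 v(a) = C1 + a^2


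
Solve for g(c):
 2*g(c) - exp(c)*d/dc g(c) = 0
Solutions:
 g(c) = C1*exp(-2*exp(-c))


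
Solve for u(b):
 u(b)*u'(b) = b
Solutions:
 u(b) = -sqrt(C1 + b^2)
 u(b) = sqrt(C1 + b^2)


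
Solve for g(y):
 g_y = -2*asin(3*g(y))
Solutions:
 Integral(1/asin(3*_y), (_y, g(y))) = C1 - 2*y


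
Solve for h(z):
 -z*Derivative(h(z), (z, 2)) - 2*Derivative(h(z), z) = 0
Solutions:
 h(z) = C1 + C2/z


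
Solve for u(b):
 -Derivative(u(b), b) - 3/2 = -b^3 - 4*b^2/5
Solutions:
 u(b) = C1 + b^4/4 + 4*b^3/15 - 3*b/2


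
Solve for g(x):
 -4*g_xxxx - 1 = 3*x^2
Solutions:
 g(x) = C1 + C2*x + C3*x^2 + C4*x^3 - x^6/480 - x^4/96


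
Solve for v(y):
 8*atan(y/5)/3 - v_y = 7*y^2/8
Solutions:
 v(y) = C1 - 7*y^3/24 + 8*y*atan(y/5)/3 - 20*log(y^2 + 25)/3


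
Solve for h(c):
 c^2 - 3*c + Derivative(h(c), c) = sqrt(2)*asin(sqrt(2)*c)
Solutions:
 h(c) = C1 - c^3/3 + 3*c^2/2 + sqrt(2)*(c*asin(sqrt(2)*c) + sqrt(2)*sqrt(1 - 2*c^2)/2)


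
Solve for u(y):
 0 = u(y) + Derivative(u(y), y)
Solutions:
 u(y) = C1*exp(-y)


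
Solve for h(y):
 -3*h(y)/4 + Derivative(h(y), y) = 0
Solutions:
 h(y) = C1*exp(3*y/4)


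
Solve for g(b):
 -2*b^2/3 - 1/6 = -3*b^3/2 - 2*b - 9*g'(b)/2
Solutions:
 g(b) = C1 - b^4/12 + 4*b^3/81 - 2*b^2/9 + b/27


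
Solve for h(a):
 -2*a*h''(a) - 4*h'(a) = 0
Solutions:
 h(a) = C1 + C2/a


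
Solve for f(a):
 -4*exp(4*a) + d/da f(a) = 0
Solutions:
 f(a) = C1 + exp(4*a)


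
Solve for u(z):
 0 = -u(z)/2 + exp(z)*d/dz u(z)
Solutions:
 u(z) = C1*exp(-exp(-z)/2)


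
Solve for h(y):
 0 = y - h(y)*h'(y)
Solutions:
 h(y) = -sqrt(C1 + y^2)
 h(y) = sqrt(C1 + y^2)


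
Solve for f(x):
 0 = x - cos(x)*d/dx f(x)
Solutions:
 f(x) = C1 + Integral(x/cos(x), x)


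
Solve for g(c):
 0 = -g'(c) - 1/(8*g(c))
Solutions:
 g(c) = -sqrt(C1 - c)/2
 g(c) = sqrt(C1 - c)/2


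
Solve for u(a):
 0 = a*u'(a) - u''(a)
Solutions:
 u(a) = C1 + C2*erfi(sqrt(2)*a/2)


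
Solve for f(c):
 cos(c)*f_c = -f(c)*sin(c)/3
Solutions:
 f(c) = C1*cos(c)^(1/3)


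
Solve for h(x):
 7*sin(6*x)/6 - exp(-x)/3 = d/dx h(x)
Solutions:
 h(x) = C1 - 7*cos(6*x)/36 + exp(-x)/3


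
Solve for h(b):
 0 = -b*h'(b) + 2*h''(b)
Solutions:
 h(b) = C1 + C2*erfi(b/2)


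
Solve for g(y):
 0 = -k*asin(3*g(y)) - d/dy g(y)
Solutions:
 Integral(1/asin(3*_y), (_y, g(y))) = C1 - k*y


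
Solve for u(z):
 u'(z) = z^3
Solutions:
 u(z) = C1 + z^4/4


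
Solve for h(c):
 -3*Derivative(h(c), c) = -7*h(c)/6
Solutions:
 h(c) = C1*exp(7*c/18)


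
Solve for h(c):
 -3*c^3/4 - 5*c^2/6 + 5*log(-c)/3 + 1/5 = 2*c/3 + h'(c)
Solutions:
 h(c) = C1 - 3*c^4/16 - 5*c^3/18 - c^2/3 + 5*c*log(-c)/3 - 22*c/15


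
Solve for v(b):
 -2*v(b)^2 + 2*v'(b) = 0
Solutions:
 v(b) = -1/(C1 + b)


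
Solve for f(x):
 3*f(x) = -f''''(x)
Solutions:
 f(x) = (C1*sin(sqrt(2)*3^(1/4)*x/2) + C2*cos(sqrt(2)*3^(1/4)*x/2))*exp(-sqrt(2)*3^(1/4)*x/2) + (C3*sin(sqrt(2)*3^(1/4)*x/2) + C4*cos(sqrt(2)*3^(1/4)*x/2))*exp(sqrt(2)*3^(1/4)*x/2)


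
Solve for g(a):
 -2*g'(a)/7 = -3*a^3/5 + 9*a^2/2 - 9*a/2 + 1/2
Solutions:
 g(a) = C1 + 21*a^4/40 - 21*a^3/4 + 63*a^2/8 - 7*a/4


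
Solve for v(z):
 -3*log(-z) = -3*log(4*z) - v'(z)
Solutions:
 v(z) = C1 + 3*z*(-2*log(2) + I*pi)


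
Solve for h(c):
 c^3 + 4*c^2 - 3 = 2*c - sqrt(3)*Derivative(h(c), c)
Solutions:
 h(c) = C1 - sqrt(3)*c^4/12 - 4*sqrt(3)*c^3/9 + sqrt(3)*c^2/3 + sqrt(3)*c


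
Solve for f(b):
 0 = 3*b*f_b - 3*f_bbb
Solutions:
 f(b) = C1 + Integral(C2*airyai(b) + C3*airybi(b), b)


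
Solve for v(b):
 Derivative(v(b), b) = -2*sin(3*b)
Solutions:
 v(b) = C1 + 2*cos(3*b)/3


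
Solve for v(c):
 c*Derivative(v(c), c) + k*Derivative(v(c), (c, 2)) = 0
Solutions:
 v(c) = C1 + C2*sqrt(k)*erf(sqrt(2)*c*sqrt(1/k)/2)


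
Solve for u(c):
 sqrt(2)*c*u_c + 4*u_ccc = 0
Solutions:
 u(c) = C1 + Integral(C2*airyai(-sqrt(2)*c/2) + C3*airybi(-sqrt(2)*c/2), c)


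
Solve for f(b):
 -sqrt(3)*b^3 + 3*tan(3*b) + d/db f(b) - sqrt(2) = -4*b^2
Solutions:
 f(b) = C1 + sqrt(3)*b^4/4 - 4*b^3/3 + sqrt(2)*b + log(cos(3*b))


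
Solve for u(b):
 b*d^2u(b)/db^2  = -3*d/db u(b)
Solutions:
 u(b) = C1 + C2/b^2


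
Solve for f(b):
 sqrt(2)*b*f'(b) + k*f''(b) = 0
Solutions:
 f(b) = C1 + C2*sqrt(k)*erf(2^(3/4)*b*sqrt(1/k)/2)


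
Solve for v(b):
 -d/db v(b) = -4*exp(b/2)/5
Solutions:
 v(b) = C1 + 8*exp(b/2)/5


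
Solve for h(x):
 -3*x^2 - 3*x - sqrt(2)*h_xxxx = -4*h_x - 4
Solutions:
 h(x) = C1 + C4*exp(sqrt(2)*x) + x^3/4 + 3*x^2/8 - x + (C2*sin(sqrt(6)*x/2) + C3*cos(sqrt(6)*x/2))*exp(-sqrt(2)*x/2)


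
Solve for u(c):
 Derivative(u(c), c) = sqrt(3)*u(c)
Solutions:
 u(c) = C1*exp(sqrt(3)*c)


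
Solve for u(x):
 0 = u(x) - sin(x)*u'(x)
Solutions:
 u(x) = C1*sqrt(cos(x) - 1)/sqrt(cos(x) + 1)


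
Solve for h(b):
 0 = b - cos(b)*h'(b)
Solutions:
 h(b) = C1 + Integral(b/cos(b), b)


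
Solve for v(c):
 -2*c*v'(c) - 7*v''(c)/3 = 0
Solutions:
 v(c) = C1 + C2*erf(sqrt(21)*c/7)


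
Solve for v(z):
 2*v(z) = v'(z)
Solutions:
 v(z) = C1*exp(2*z)


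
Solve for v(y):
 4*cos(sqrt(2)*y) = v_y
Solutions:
 v(y) = C1 + 2*sqrt(2)*sin(sqrt(2)*y)


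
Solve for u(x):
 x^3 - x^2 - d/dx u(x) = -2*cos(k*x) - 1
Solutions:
 u(x) = C1 + x^4/4 - x^3/3 + x + 2*sin(k*x)/k


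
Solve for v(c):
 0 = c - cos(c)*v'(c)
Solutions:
 v(c) = C1 + Integral(c/cos(c), c)


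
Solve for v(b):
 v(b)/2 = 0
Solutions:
 v(b) = 0


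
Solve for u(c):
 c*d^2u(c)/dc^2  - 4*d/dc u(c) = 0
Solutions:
 u(c) = C1 + C2*c^5


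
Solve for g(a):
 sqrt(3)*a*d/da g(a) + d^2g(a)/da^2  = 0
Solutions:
 g(a) = C1 + C2*erf(sqrt(2)*3^(1/4)*a/2)


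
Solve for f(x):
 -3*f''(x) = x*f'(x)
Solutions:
 f(x) = C1 + C2*erf(sqrt(6)*x/6)


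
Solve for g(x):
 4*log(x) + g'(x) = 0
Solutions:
 g(x) = C1 - 4*x*log(x) + 4*x


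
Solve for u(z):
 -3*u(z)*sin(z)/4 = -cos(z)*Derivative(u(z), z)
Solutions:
 u(z) = C1/cos(z)^(3/4)


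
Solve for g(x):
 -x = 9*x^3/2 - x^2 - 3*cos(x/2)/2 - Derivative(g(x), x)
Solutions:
 g(x) = C1 + 9*x^4/8 - x^3/3 + x^2/2 - 3*sin(x/2)


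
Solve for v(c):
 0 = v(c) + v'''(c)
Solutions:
 v(c) = C3*exp(-c) + (C1*sin(sqrt(3)*c/2) + C2*cos(sqrt(3)*c/2))*exp(c/2)


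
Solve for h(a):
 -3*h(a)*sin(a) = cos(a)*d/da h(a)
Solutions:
 h(a) = C1*cos(a)^3


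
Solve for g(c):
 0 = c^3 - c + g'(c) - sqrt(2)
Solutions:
 g(c) = C1 - c^4/4 + c^2/2 + sqrt(2)*c


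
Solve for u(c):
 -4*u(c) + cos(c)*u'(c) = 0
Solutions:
 u(c) = C1*(sin(c)^2 + 2*sin(c) + 1)/(sin(c)^2 - 2*sin(c) + 1)


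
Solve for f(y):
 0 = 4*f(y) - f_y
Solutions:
 f(y) = C1*exp(4*y)


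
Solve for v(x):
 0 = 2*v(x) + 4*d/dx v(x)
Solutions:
 v(x) = C1*exp(-x/2)


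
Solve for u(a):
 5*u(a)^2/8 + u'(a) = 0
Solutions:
 u(a) = 8/(C1 + 5*a)


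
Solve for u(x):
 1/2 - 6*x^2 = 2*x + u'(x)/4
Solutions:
 u(x) = C1 - 8*x^3 - 4*x^2 + 2*x


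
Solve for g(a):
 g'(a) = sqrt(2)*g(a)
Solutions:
 g(a) = C1*exp(sqrt(2)*a)


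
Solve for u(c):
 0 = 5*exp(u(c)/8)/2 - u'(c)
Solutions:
 u(c) = 8*log(-1/(C1 + 5*c)) + 32*log(2)


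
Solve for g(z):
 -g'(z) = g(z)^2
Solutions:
 g(z) = 1/(C1 + z)


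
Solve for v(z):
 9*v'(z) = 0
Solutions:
 v(z) = C1


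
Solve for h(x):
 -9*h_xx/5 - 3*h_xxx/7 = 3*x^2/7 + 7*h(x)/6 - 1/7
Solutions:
 h(x) = C1*exp(x*(-84 + 42*2^(2/3)*63^(1/3)/(5*sqrt(3145) + 377)^(1/3) + 294^(1/3)*(5*sqrt(3145) + 377)^(1/3))/60)*sin(3^(1/6)*x*(-3^(2/3)*98^(1/3)*(5*sqrt(3145) + 377)^(1/3) + 126*2^(2/3)*7^(1/3)/(5*sqrt(3145) + 377)^(1/3))/60) + C2*exp(x*(-84 + 42*2^(2/3)*63^(1/3)/(5*sqrt(3145) + 377)^(1/3) + 294^(1/3)*(5*sqrt(3145) + 377)^(1/3))/60)*cos(3^(1/6)*x*(-3^(2/3)*98^(1/3)*(5*sqrt(3145) + 377)^(1/3) + 126*2^(2/3)*7^(1/3)/(5*sqrt(3145) + 377)^(1/3))/60) + C3*exp(-x*(42*2^(2/3)*63^(1/3)/(5*sqrt(3145) + 377)^(1/3) + 42 + 294^(1/3)*(5*sqrt(3145) + 377)^(1/3))/30) - 18*x^2/49 + 2154/1715


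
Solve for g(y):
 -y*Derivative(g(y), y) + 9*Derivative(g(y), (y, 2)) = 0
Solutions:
 g(y) = C1 + C2*erfi(sqrt(2)*y/6)


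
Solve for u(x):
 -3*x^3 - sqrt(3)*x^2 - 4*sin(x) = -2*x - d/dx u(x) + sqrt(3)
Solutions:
 u(x) = C1 + 3*x^4/4 + sqrt(3)*x^3/3 - x^2 + sqrt(3)*x - 4*cos(x)


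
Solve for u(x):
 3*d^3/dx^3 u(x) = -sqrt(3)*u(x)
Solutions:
 u(x) = C3*exp(-3^(5/6)*x/3) + (C1*sin(3^(1/3)*x/2) + C2*cos(3^(1/3)*x/2))*exp(3^(5/6)*x/6)


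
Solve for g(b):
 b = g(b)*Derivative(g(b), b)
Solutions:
 g(b) = -sqrt(C1 + b^2)
 g(b) = sqrt(C1 + b^2)


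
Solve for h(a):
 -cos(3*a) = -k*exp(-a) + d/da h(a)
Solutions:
 h(a) = C1 - k*exp(-a) - sin(3*a)/3


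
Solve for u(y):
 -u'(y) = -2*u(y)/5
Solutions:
 u(y) = C1*exp(2*y/5)


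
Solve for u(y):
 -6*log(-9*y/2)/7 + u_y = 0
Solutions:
 u(y) = C1 + 6*y*log(-y)/7 + 6*y*(-1 - log(2) + 2*log(3))/7


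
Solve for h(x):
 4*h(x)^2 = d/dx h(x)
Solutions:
 h(x) = -1/(C1 + 4*x)


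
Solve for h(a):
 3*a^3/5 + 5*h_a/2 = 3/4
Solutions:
 h(a) = C1 - 3*a^4/50 + 3*a/10


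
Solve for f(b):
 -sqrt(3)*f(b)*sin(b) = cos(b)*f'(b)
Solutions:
 f(b) = C1*cos(b)^(sqrt(3))


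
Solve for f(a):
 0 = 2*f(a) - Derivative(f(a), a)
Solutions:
 f(a) = C1*exp(2*a)


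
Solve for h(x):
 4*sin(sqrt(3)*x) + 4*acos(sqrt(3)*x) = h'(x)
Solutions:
 h(x) = C1 + 4*x*acos(sqrt(3)*x) - 4*sqrt(3)*sqrt(1 - 3*x^2)/3 - 4*sqrt(3)*cos(sqrt(3)*x)/3


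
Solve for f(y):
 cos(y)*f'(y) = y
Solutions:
 f(y) = C1 + Integral(y/cos(y), y)


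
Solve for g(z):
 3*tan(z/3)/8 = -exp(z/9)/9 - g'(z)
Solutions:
 g(z) = C1 - exp(z/9) + 9*log(cos(z/3))/8


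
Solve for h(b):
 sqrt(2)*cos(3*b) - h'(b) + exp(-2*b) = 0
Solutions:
 h(b) = C1 + sqrt(2)*sin(3*b)/3 - exp(-2*b)/2


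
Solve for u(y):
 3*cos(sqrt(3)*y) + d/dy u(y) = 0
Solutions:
 u(y) = C1 - sqrt(3)*sin(sqrt(3)*y)


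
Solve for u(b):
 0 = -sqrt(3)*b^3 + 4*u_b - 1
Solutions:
 u(b) = C1 + sqrt(3)*b^4/16 + b/4


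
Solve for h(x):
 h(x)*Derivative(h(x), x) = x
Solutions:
 h(x) = -sqrt(C1 + x^2)
 h(x) = sqrt(C1 + x^2)


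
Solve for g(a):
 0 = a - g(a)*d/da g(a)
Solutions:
 g(a) = -sqrt(C1 + a^2)
 g(a) = sqrt(C1 + a^2)


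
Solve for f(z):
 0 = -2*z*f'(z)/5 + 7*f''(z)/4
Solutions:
 f(z) = C1 + C2*erfi(2*sqrt(35)*z/35)


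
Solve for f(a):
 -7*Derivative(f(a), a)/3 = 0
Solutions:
 f(a) = C1


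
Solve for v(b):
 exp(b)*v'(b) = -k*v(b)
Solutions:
 v(b) = C1*exp(k*exp(-b))


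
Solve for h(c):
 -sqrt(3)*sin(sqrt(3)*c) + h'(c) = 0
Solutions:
 h(c) = C1 - cos(sqrt(3)*c)


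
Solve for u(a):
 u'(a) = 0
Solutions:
 u(a) = C1


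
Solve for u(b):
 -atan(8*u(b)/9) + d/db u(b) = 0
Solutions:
 Integral(1/atan(8*_y/9), (_y, u(b))) = C1 + b


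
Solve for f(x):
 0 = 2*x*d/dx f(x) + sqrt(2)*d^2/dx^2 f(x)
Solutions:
 f(x) = C1 + C2*erf(2^(3/4)*x/2)


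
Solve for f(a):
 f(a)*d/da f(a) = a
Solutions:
 f(a) = -sqrt(C1 + a^2)
 f(a) = sqrt(C1 + a^2)


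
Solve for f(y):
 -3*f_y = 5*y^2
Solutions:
 f(y) = C1 - 5*y^3/9


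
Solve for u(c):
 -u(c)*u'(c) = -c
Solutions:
 u(c) = -sqrt(C1 + c^2)
 u(c) = sqrt(C1 + c^2)


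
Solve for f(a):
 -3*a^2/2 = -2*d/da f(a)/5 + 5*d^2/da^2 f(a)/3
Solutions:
 f(a) = C1 + C2*exp(6*a/25) + 5*a^3/4 + 125*a^2/8 + 3125*a/24


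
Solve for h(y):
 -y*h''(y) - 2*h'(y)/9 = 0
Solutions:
 h(y) = C1 + C2*y^(7/9)


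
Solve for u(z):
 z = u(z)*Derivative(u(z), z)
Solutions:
 u(z) = -sqrt(C1 + z^2)
 u(z) = sqrt(C1 + z^2)


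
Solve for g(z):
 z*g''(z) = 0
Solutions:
 g(z) = C1 + C2*z


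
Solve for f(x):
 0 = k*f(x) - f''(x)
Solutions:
 f(x) = C1*exp(-sqrt(k)*x) + C2*exp(sqrt(k)*x)


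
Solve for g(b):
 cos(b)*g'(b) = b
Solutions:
 g(b) = C1 + Integral(b/cos(b), b)


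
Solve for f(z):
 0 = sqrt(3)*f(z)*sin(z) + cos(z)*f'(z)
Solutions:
 f(z) = C1*cos(z)^(sqrt(3))


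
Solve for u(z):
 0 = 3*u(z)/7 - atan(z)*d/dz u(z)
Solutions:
 u(z) = C1*exp(3*Integral(1/atan(z), z)/7)


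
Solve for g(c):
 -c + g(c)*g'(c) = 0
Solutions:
 g(c) = -sqrt(C1 + c^2)
 g(c) = sqrt(C1 + c^2)


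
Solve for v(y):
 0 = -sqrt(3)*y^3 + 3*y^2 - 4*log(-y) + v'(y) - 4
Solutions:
 v(y) = C1 + sqrt(3)*y^4/4 - y^3 + 4*y*log(-y)


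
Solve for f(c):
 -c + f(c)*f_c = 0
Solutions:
 f(c) = -sqrt(C1 + c^2)
 f(c) = sqrt(C1 + c^2)


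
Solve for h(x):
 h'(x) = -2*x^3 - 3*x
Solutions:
 h(x) = C1 - x^4/2 - 3*x^2/2


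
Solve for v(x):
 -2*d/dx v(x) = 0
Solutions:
 v(x) = C1


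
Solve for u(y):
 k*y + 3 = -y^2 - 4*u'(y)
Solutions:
 u(y) = C1 - k*y^2/8 - y^3/12 - 3*y/4


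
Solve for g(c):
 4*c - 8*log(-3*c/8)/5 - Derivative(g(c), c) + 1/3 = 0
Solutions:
 g(c) = C1 + 2*c^2 - 8*c*log(-c)/5 + c*(-24*log(3) + 29 + 72*log(2))/15


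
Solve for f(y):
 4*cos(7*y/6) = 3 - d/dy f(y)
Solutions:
 f(y) = C1 + 3*y - 24*sin(7*y/6)/7


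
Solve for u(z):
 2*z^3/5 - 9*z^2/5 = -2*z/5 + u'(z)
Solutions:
 u(z) = C1 + z^4/10 - 3*z^3/5 + z^2/5


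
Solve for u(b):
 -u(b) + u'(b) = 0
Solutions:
 u(b) = C1*exp(b)


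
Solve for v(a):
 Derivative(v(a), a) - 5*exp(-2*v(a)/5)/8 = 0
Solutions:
 v(a) = 5*log(-sqrt(C1 + 5*a)) - 5*log(10) + 5*log(5)/2
 v(a) = 5*log(C1 + 5*a)/2 - 5*log(10) + 5*log(5)/2


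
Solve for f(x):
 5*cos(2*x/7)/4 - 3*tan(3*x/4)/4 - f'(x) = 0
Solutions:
 f(x) = C1 + log(cos(3*x/4)) + 35*sin(2*x/7)/8


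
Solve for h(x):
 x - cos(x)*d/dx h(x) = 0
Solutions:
 h(x) = C1 + Integral(x/cos(x), x)


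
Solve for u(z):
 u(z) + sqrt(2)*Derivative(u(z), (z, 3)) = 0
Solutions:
 u(z) = C3*exp(-2^(5/6)*z/2) + (C1*sin(2^(5/6)*sqrt(3)*z/4) + C2*cos(2^(5/6)*sqrt(3)*z/4))*exp(2^(5/6)*z/4)


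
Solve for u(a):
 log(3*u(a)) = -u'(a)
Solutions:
 Integral(1/(log(_y) + log(3)), (_y, u(a))) = C1 - a


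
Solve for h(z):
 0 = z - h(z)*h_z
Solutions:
 h(z) = -sqrt(C1 + z^2)
 h(z) = sqrt(C1 + z^2)


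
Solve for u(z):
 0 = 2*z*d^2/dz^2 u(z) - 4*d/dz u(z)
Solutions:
 u(z) = C1 + C2*z^3


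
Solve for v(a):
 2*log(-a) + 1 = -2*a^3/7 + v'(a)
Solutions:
 v(a) = C1 + a^4/14 + 2*a*log(-a) - a


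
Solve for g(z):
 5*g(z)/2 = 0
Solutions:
 g(z) = 0


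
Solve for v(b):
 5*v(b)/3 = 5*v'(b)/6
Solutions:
 v(b) = C1*exp(2*b)


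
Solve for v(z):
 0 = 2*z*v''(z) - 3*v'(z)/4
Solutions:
 v(z) = C1 + C2*z^(11/8)


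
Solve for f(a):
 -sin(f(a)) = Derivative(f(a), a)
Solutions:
 f(a) = -acos((-C1 - exp(2*a))/(C1 - exp(2*a))) + 2*pi
 f(a) = acos((-C1 - exp(2*a))/(C1 - exp(2*a)))


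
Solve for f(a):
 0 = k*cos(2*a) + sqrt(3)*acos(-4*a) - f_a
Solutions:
 f(a) = C1 + k*sin(2*a)/2 + sqrt(3)*(a*acos(-4*a) + sqrt(1 - 16*a^2)/4)


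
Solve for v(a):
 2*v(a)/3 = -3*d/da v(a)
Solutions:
 v(a) = C1*exp(-2*a/9)


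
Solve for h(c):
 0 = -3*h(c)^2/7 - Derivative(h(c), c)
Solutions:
 h(c) = 7/(C1 + 3*c)


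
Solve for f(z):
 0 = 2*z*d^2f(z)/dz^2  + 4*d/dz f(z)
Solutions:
 f(z) = C1 + C2/z


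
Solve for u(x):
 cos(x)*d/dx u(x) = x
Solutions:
 u(x) = C1 + Integral(x/cos(x), x)


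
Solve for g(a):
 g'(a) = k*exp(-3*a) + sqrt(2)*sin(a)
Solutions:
 g(a) = C1 - k*exp(-3*a)/3 - sqrt(2)*cos(a)


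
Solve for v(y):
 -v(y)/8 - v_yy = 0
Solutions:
 v(y) = C1*sin(sqrt(2)*y/4) + C2*cos(sqrt(2)*y/4)


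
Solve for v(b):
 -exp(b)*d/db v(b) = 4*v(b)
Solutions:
 v(b) = C1*exp(4*exp(-b))


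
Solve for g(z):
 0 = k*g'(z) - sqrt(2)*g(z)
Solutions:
 g(z) = C1*exp(sqrt(2)*z/k)


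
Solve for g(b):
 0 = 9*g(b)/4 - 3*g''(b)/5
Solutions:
 g(b) = C1*exp(-sqrt(15)*b/2) + C2*exp(sqrt(15)*b/2)


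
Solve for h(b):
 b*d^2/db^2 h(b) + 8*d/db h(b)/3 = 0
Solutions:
 h(b) = C1 + C2/b^(5/3)


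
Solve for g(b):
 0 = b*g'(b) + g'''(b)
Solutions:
 g(b) = C1 + Integral(C2*airyai(-b) + C3*airybi(-b), b)


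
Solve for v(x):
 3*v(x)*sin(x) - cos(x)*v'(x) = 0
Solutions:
 v(x) = C1/cos(x)^3


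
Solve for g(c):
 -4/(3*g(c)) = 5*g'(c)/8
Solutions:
 g(c) = -sqrt(C1 - 960*c)/15
 g(c) = sqrt(C1 - 960*c)/15


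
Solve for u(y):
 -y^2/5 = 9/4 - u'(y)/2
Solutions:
 u(y) = C1 + 2*y^3/15 + 9*y/2


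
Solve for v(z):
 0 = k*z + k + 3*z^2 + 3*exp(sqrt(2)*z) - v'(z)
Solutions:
 v(z) = C1 + k*z^2/2 + k*z + z^3 + 3*sqrt(2)*exp(sqrt(2)*z)/2


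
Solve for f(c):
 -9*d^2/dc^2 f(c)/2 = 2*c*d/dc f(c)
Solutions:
 f(c) = C1 + C2*erf(sqrt(2)*c/3)


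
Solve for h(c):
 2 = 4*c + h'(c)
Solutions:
 h(c) = C1 - 2*c^2 + 2*c


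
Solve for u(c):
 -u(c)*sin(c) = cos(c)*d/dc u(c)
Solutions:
 u(c) = C1*cos(c)


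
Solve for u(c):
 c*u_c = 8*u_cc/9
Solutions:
 u(c) = C1 + C2*erfi(3*c/4)


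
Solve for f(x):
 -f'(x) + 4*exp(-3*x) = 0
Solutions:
 f(x) = C1 - 4*exp(-3*x)/3


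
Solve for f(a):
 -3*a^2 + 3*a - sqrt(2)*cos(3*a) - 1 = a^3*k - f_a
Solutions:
 f(a) = C1 + a^4*k/4 + a^3 - 3*a^2/2 + a + sqrt(2)*sin(3*a)/3


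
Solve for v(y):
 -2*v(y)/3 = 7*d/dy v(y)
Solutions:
 v(y) = C1*exp(-2*y/21)


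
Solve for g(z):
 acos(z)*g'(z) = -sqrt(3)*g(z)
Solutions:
 g(z) = C1*exp(-sqrt(3)*Integral(1/acos(z), z))


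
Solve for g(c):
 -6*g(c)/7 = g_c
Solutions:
 g(c) = C1*exp(-6*c/7)


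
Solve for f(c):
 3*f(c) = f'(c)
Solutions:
 f(c) = C1*exp(3*c)


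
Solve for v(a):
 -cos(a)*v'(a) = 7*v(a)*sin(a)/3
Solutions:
 v(a) = C1*cos(a)^(7/3)


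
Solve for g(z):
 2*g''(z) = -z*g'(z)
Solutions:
 g(z) = C1 + C2*erf(z/2)


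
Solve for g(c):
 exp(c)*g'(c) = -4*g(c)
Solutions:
 g(c) = C1*exp(4*exp(-c))


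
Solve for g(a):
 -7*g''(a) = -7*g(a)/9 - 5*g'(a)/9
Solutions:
 g(a) = C1*exp(a*(5 - sqrt(1789))/126) + C2*exp(a*(5 + sqrt(1789))/126)


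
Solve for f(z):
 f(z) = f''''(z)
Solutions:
 f(z) = C1*exp(-z) + C2*exp(z) + C3*sin(z) + C4*cos(z)


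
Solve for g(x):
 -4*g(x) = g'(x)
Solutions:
 g(x) = C1*exp(-4*x)


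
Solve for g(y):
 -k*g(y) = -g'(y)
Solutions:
 g(y) = C1*exp(k*y)


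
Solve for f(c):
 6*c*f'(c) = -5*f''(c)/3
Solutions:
 f(c) = C1 + C2*erf(3*sqrt(5)*c/5)


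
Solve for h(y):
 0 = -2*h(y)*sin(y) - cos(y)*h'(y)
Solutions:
 h(y) = C1*cos(y)^2


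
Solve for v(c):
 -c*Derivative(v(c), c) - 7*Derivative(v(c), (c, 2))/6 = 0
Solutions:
 v(c) = C1 + C2*erf(sqrt(21)*c/7)


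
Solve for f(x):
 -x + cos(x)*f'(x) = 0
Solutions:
 f(x) = C1 + Integral(x/cos(x), x)


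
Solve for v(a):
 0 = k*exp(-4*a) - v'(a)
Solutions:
 v(a) = C1 - k*exp(-4*a)/4


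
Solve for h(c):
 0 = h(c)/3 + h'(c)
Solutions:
 h(c) = C1*exp(-c/3)


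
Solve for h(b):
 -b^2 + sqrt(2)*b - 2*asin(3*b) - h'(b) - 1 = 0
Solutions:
 h(b) = C1 - b^3/3 + sqrt(2)*b^2/2 - 2*b*asin(3*b) - b - 2*sqrt(1 - 9*b^2)/3


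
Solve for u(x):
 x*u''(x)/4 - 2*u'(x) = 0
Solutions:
 u(x) = C1 + C2*x^9


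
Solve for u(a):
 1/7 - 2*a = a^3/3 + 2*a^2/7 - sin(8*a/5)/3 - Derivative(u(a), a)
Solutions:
 u(a) = C1 + a^4/12 + 2*a^3/21 + a^2 - a/7 + 5*cos(8*a/5)/24


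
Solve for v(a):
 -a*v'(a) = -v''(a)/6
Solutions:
 v(a) = C1 + C2*erfi(sqrt(3)*a)


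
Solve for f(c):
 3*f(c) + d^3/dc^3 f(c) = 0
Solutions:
 f(c) = C3*exp(-3^(1/3)*c) + (C1*sin(3^(5/6)*c/2) + C2*cos(3^(5/6)*c/2))*exp(3^(1/3)*c/2)


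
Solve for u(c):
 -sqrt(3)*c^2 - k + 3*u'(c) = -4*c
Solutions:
 u(c) = C1 + sqrt(3)*c^3/9 - 2*c^2/3 + c*k/3


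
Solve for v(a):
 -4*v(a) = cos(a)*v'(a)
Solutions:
 v(a) = C1*(sin(a)^2 - 2*sin(a) + 1)/(sin(a)^2 + 2*sin(a) + 1)


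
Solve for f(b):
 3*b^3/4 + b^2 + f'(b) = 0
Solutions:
 f(b) = C1 - 3*b^4/16 - b^3/3


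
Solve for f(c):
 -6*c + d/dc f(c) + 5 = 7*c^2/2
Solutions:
 f(c) = C1 + 7*c^3/6 + 3*c^2 - 5*c


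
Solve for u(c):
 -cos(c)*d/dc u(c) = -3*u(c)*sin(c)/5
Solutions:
 u(c) = C1/cos(c)^(3/5)


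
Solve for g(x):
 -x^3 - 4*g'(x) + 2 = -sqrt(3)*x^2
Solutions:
 g(x) = C1 - x^4/16 + sqrt(3)*x^3/12 + x/2


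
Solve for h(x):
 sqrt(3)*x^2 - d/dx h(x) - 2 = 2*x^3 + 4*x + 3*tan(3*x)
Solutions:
 h(x) = C1 - x^4/2 + sqrt(3)*x^3/3 - 2*x^2 - 2*x + log(cos(3*x))


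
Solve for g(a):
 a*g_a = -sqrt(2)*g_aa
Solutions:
 g(a) = C1 + C2*erf(2^(1/4)*a/2)


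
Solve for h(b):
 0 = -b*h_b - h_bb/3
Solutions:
 h(b) = C1 + C2*erf(sqrt(6)*b/2)


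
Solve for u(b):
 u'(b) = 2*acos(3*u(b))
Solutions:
 Integral(1/acos(3*_y), (_y, u(b))) = C1 + 2*b


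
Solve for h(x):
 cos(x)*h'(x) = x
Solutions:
 h(x) = C1 + Integral(x/cos(x), x)


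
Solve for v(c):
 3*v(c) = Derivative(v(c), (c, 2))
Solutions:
 v(c) = C1*exp(-sqrt(3)*c) + C2*exp(sqrt(3)*c)


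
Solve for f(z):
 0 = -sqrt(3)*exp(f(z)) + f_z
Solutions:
 f(z) = log(-1/(C1 + sqrt(3)*z))


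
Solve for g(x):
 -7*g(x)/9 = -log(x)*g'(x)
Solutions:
 g(x) = C1*exp(7*li(x)/9)


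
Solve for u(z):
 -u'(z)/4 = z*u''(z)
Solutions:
 u(z) = C1 + C2*z^(3/4)


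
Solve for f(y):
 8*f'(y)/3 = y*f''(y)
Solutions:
 f(y) = C1 + C2*y^(11/3)


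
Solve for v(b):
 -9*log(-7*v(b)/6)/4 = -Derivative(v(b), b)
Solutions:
 -4*Integral(1/(log(-_y) - log(6) + log(7)), (_y, v(b)))/9 = C1 - b


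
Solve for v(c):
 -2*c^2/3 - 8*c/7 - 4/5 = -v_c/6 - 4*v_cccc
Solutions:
 v(c) = C1 + C4*exp(-3^(2/3)*c/6) + 4*c^3/3 + 24*c^2/7 + 24*c/5 + (C2*sin(3^(1/6)*c/4) + C3*cos(3^(1/6)*c/4))*exp(3^(2/3)*c/12)


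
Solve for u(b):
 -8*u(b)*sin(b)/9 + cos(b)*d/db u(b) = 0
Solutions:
 u(b) = C1/cos(b)^(8/9)


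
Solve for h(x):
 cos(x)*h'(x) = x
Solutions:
 h(x) = C1 + Integral(x/cos(x), x)


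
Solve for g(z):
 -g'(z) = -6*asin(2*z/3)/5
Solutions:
 g(z) = C1 + 6*z*asin(2*z/3)/5 + 3*sqrt(9 - 4*z^2)/5


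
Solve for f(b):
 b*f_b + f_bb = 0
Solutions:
 f(b) = C1 + C2*erf(sqrt(2)*b/2)


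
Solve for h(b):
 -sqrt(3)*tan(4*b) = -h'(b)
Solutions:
 h(b) = C1 - sqrt(3)*log(cos(4*b))/4


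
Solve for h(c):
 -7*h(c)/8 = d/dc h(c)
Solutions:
 h(c) = C1*exp(-7*c/8)


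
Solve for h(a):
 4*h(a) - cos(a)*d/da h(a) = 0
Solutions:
 h(a) = C1*(sin(a)^2 + 2*sin(a) + 1)/(sin(a)^2 - 2*sin(a) + 1)


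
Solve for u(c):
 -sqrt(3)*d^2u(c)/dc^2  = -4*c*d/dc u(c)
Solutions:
 u(c) = C1 + C2*erfi(sqrt(2)*3^(3/4)*c/3)


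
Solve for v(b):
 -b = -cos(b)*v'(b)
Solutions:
 v(b) = C1 + Integral(b/cos(b), b)


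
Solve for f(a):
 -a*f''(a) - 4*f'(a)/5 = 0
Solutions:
 f(a) = C1 + C2*a^(1/5)


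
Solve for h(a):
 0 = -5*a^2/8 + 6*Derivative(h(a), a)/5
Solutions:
 h(a) = C1 + 25*a^3/144


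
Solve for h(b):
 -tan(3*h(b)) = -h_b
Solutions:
 h(b) = -asin(C1*exp(3*b))/3 + pi/3
 h(b) = asin(C1*exp(3*b))/3


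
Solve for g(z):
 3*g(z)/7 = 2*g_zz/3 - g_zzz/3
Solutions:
 g(z) = C1*exp(z*(56*14^(1/3)/(9*sqrt(57) + 131)^(1/3) + 14^(2/3)*(9*sqrt(57) + 131)^(1/3) + 56)/84)*sin(14^(1/3)*sqrt(3)*z*(-14^(1/3)*(9*sqrt(57) + 131)^(1/3) + 56/(9*sqrt(57) + 131)^(1/3))/84) + C2*exp(z*(56*14^(1/3)/(9*sqrt(57) + 131)^(1/3) + 14^(2/3)*(9*sqrt(57) + 131)^(1/3) + 56)/84)*cos(14^(1/3)*sqrt(3)*z*(-14^(1/3)*(9*sqrt(57) + 131)^(1/3) + 56/(9*sqrt(57) + 131)^(1/3))/84) + C3*exp(z*(-14^(2/3)*(9*sqrt(57) + 131)^(1/3) - 56*14^(1/3)/(9*sqrt(57) + 131)^(1/3) + 28)/42)


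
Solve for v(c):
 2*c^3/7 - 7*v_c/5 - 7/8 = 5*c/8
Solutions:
 v(c) = C1 + 5*c^4/98 - 25*c^2/112 - 5*c/8


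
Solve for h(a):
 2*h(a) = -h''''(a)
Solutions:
 h(a) = (C1*sin(2^(3/4)*a/2) + C2*cos(2^(3/4)*a/2))*exp(-2^(3/4)*a/2) + (C3*sin(2^(3/4)*a/2) + C4*cos(2^(3/4)*a/2))*exp(2^(3/4)*a/2)


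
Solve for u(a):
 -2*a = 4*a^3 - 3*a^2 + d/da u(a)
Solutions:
 u(a) = C1 - a^4 + a^3 - a^2


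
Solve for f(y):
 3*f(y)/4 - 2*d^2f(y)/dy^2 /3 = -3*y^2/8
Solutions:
 f(y) = C1*exp(-3*sqrt(2)*y/4) + C2*exp(3*sqrt(2)*y/4) - y^2/2 - 8/9


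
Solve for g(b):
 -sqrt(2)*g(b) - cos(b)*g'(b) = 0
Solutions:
 g(b) = C1*(sin(b) - 1)^(sqrt(2)/2)/(sin(b) + 1)^(sqrt(2)/2)


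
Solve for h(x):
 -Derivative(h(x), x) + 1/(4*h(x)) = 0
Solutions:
 h(x) = -sqrt(C1 + 2*x)/2
 h(x) = sqrt(C1 + 2*x)/2


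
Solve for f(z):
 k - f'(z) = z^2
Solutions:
 f(z) = C1 + k*z - z^3/3


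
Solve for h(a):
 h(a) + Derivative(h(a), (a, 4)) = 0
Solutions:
 h(a) = (C1*sin(sqrt(2)*a/2) + C2*cos(sqrt(2)*a/2))*exp(-sqrt(2)*a/2) + (C3*sin(sqrt(2)*a/2) + C4*cos(sqrt(2)*a/2))*exp(sqrt(2)*a/2)


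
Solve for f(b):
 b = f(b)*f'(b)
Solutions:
 f(b) = -sqrt(C1 + b^2)
 f(b) = sqrt(C1 + b^2)


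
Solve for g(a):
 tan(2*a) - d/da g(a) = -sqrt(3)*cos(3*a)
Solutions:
 g(a) = C1 - log(cos(2*a))/2 + sqrt(3)*sin(3*a)/3


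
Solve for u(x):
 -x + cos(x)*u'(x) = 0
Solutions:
 u(x) = C1 + Integral(x/cos(x), x)


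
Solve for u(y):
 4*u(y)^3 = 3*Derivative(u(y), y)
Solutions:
 u(y) = -sqrt(6)*sqrt(-1/(C1 + 4*y))/2
 u(y) = sqrt(6)*sqrt(-1/(C1 + 4*y))/2


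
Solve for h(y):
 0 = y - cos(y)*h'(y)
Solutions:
 h(y) = C1 + Integral(y/cos(y), y)


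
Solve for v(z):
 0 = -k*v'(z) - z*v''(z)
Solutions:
 v(z) = C1 + z^(1 - re(k))*(C2*sin(log(z)*Abs(im(k))) + C3*cos(log(z)*im(k)))


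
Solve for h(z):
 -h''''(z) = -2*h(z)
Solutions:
 h(z) = C1*exp(-2^(1/4)*z) + C2*exp(2^(1/4)*z) + C3*sin(2^(1/4)*z) + C4*cos(2^(1/4)*z)


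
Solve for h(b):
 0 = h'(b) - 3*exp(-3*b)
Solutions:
 h(b) = C1 - exp(-3*b)


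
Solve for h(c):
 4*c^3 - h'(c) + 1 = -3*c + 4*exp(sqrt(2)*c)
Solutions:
 h(c) = C1 + c^4 + 3*c^2/2 + c - 2*sqrt(2)*exp(sqrt(2)*c)


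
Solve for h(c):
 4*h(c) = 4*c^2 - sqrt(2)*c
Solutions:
 h(c) = c*(4*c - sqrt(2))/4


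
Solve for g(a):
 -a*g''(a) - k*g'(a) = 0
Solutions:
 g(a) = C1 + a^(1 - re(k))*(C2*sin(log(a)*Abs(im(k))) + C3*cos(log(a)*im(k)))


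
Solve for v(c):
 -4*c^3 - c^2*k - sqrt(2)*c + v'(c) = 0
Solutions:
 v(c) = C1 + c^4 + c^3*k/3 + sqrt(2)*c^2/2


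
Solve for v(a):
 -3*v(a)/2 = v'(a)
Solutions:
 v(a) = C1*exp(-3*a/2)


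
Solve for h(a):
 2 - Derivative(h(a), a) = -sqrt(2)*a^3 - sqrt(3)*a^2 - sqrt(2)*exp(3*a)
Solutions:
 h(a) = C1 + sqrt(2)*a^4/4 + sqrt(3)*a^3/3 + 2*a + sqrt(2)*exp(3*a)/3
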